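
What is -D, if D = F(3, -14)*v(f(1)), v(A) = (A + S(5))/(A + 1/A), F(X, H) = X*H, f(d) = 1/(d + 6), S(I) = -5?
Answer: -714/25 ≈ -28.560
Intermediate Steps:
f(d) = 1/(6 + d)
F(X, H) = H*X
v(A) = (-5 + A)/(A + 1/A) (v(A) = (A - 5)/(A + 1/A) = (-5 + A)/(A + 1/A))
D = 714/25 (D = (-14*3)*((-5 + 1/(6 + 1))/((6 + 1)*(1 + (1/(6 + 1))²))) = -42*(-5 + 1/7)/(7*(1 + (1/7)²)) = -6*(-5 + ⅐)/(1 + (⅐)²) = -6*(-34)/((1 + 1/49)*7) = -6*(-34)/(50/49*7) = -6*49*(-34)/(50*7) = -42*(-17/25) = 714/25 ≈ 28.560)
-D = -1*714/25 = -714/25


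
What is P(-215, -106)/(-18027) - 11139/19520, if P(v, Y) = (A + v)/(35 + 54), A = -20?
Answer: -17866857817/31317946560 ≈ -0.57050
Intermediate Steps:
P(v, Y) = -20/89 + v/89 (P(v, Y) = (-20 + v)/(35 + 54) = (-20 + v)/89 = (-20 + v)*(1/89) = -20/89 + v/89)
P(-215, -106)/(-18027) - 11139/19520 = (-20/89 + (1/89)*(-215))/(-18027) - 11139/19520 = (-20/89 - 215/89)*(-1/18027) - 11139*1/19520 = -235/89*(-1/18027) - 11139/19520 = 235/1604403 - 11139/19520 = -17866857817/31317946560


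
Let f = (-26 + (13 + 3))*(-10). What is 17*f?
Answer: 1700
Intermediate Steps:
f = 100 (f = (-26 + 16)*(-10) = -10*(-10) = 100)
17*f = 17*100 = 1700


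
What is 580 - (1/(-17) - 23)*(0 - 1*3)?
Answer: 8684/17 ≈ 510.82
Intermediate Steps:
580 - (1/(-17) - 23)*(0 - 1*3) = 580 - (-1/17 - 23)*(0 - 3) = 580 - (-392)*(-3)/17 = 580 - 1*1176/17 = 580 - 1176/17 = 8684/17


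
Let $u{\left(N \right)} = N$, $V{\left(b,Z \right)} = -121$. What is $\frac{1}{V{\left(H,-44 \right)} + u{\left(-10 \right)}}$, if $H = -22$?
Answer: $- \frac{1}{131} \approx -0.0076336$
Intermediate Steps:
$\frac{1}{V{\left(H,-44 \right)} + u{\left(-10 \right)}} = \frac{1}{-121 - 10} = \frac{1}{-131} = - \frac{1}{131}$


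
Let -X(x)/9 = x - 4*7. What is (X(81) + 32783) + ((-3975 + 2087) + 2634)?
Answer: 33052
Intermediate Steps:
X(x) = 252 - 9*x (X(x) = -9*(x - 4*7) = -9*(x - 28) = -9*(-28 + x) = 252 - 9*x)
(X(81) + 32783) + ((-3975 + 2087) + 2634) = ((252 - 9*81) + 32783) + ((-3975 + 2087) + 2634) = ((252 - 729) + 32783) + (-1888 + 2634) = (-477 + 32783) + 746 = 32306 + 746 = 33052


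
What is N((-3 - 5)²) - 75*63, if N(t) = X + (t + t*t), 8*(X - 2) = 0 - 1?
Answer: -4505/8 ≈ -563.13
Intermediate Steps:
X = 15/8 (X = 2 + (0 - 1)/8 = 2 + (⅛)*(-1) = 2 - ⅛ = 15/8 ≈ 1.8750)
N(t) = 15/8 + t + t² (N(t) = 15/8 + (t + t*t) = 15/8 + (t + t²) = 15/8 + t + t²)
N((-3 - 5)²) - 75*63 = (15/8 + (-3 - 5)² + ((-3 - 5)²)²) - 75*63 = (15/8 + (-8)² + ((-8)²)²) - 4725 = (15/8 + 64 + 64²) - 4725 = (15/8 + 64 + 4096) - 4725 = 33295/8 - 4725 = -4505/8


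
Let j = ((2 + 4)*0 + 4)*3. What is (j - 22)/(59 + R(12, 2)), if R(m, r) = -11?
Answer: -5/24 ≈ -0.20833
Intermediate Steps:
j = 12 (j = (6*0 + 4)*3 = (0 + 4)*3 = 4*3 = 12)
(j - 22)/(59 + R(12, 2)) = (12 - 22)/(59 - 11) = -10/48 = (1/48)*(-10) = -5/24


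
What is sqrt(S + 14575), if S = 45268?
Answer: sqrt(59843) ≈ 244.63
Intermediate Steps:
sqrt(S + 14575) = sqrt(45268 + 14575) = sqrt(59843)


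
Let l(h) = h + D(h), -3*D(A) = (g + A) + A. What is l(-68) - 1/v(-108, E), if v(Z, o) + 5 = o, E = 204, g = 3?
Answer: -14132/597 ≈ -23.672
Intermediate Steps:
v(Z, o) = -5 + o
D(A) = -1 - 2*A/3 (D(A) = -((3 + A) + A)/3 = -(3 + 2*A)/3 = -1 - 2*A/3)
l(h) = -1 + h/3 (l(h) = h + (-1 - 2*h/3) = -1 + h/3)
l(-68) - 1/v(-108, E) = (-1 + (1/3)*(-68)) - 1/(-5 + 204) = (-1 - 68/3) - 1/199 = -71/3 - 1*1/199 = -71/3 - 1/199 = -14132/597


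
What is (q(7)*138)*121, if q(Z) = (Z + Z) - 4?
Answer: 166980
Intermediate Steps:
q(Z) = -4 + 2*Z (q(Z) = 2*Z - 4 = -4 + 2*Z)
(q(7)*138)*121 = ((-4 + 2*7)*138)*121 = ((-4 + 14)*138)*121 = (10*138)*121 = 1380*121 = 166980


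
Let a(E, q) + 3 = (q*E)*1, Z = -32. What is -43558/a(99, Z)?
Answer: 43558/3171 ≈ 13.736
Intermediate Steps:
a(E, q) = -3 + E*q (a(E, q) = -3 + (q*E)*1 = -3 + (E*q)*1 = -3 + E*q)
-43558/a(99, Z) = -43558/(-3 + 99*(-32)) = -43558/(-3 - 3168) = -43558/(-3171) = -43558*(-1/3171) = 43558/3171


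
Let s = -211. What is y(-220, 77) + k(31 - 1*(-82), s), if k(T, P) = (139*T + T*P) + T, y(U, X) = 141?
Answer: -7882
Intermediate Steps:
k(T, P) = 140*T + P*T (k(T, P) = (139*T + P*T) + T = 140*T + P*T)
y(-220, 77) + k(31 - 1*(-82), s) = 141 + (31 - 1*(-82))*(140 - 211) = 141 + (31 + 82)*(-71) = 141 + 113*(-71) = 141 - 8023 = -7882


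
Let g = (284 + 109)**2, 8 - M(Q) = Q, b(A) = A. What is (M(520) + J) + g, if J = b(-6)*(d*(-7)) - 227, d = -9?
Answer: 153332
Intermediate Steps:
M(Q) = 8 - Q
g = 154449 (g = 393**2 = 154449)
J = -605 (J = -(-54)*(-7) - 227 = -6*63 - 227 = -378 - 227 = -605)
(M(520) + J) + g = ((8 - 1*520) - 605) + 154449 = ((8 - 520) - 605) + 154449 = (-512 - 605) + 154449 = -1117 + 154449 = 153332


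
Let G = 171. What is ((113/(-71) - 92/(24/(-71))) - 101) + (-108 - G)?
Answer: -46615/426 ≈ -109.42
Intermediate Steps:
((113/(-71) - 92/(24/(-71))) - 101) + (-108 - G) = ((113/(-71) - 92/(24/(-71))) - 101) + (-108 - 1*171) = ((113*(-1/71) - 92/(24*(-1/71))) - 101) + (-108 - 171) = ((-113/71 - 92/(-24/71)) - 101) - 279 = ((-113/71 - 92*(-71/24)) - 101) - 279 = ((-113/71 + 1633/6) - 101) - 279 = (115265/426 - 101) - 279 = 72239/426 - 279 = -46615/426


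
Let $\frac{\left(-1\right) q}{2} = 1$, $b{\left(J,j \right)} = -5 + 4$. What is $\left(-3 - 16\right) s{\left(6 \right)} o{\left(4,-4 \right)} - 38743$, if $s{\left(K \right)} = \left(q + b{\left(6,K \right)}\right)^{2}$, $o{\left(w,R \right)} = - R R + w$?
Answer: $-36691$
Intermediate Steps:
$b{\left(J,j \right)} = -1$
$o{\left(w,R \right)} = w - R^{2}$ ($o{\left(w,R \right)} = - R^{2} + w = w - R^{2}$)
$q = -2$ ($q = \left(-2\right) 1 = -2$)
$s{\left(K \right)} = 9$ ($s{\left(K \right)} = \left(-2 - 1\right)^{2} = \left(-3\right)^{2} = 9$)
$\left(-3 - 16\right) s{\left(6 \right)} o{\left(4,-4 \right)} - 38743 = \left(-3 - 16\right) 9 \left(4 - \left(-4\right)^{2}\right) - 38743 = \left(-19\right) 9 \left(4 - 16\right) - 38743 = - 171 \left(4 - 16\right) - 38743 = \left(-171\right) \left(-12\right) - 38743 = 2052 - 38743 = -36691$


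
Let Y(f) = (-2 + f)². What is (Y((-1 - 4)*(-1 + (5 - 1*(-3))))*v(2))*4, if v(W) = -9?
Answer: -49284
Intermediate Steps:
(Y((-1 - 4)*(-1 + (5 - 1*(-3))))*v(2))*4 = ((-2 + (-1 - 4)*(-1 + (5 - 1*(-3))))²*(-9))*4 = ((-2 - 5*(-1 + (5 + 3)))²*(-9))*4 = ((-2 - 5*(-1 + 8))²*(-9))*4 = ((-2 - 5*7)²*(-9))*4 = ((-2 - 35)²*(-9))*4 = ((-37)²*(-9))*4 = (1369*(-9))*4 = -12321*4 = -49284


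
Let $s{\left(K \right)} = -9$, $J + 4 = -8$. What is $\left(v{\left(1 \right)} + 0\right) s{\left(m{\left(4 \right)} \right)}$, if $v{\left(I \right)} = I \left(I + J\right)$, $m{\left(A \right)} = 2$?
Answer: $99$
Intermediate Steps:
$J = -12$ ($J = -4 - 8 = -12$)
$v{\left(I \right)} = I \left(-12 + I\right)$ ($v{\left(I \right)} = I \left(I - 12\right) = I \left(-12 + I\right)$)
$\left(v{\left(1 \right)} + 0\right) s{\left(m{\left(4 \right)} \right)} = \left(1 \left(-12 + 1\right) + 0\right) \left(-9\right) = \left(1 \left(-11\right) + 0\right) \left(-9\right) = \left(-11 + 0\right) \left(-9\right) = \left(-11\right) \left(-9\right) = 99$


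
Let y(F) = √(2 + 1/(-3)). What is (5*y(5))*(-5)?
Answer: -25*√15/3 ≈ -32.275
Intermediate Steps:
y(F) = √15/3 (y(F) = √(2 - ⅓) = √(5/3) = √15/3)
(5*y(5))*(-5) = (5*(√15/3))*(-5) = (5*√15/3)*(-5) = -25*√15/3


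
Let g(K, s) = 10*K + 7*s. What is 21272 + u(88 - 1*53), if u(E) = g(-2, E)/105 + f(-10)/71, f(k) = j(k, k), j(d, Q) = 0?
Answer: 148919/7 ≈ 21274.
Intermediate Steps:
f(k) = 0
g(K, s) = 7*s + 10*K
u(E) = -4/21 + E/15 (u(E) = (7*E + 10*(-2))/105 + 0/71 = (7*E - 20)*(1/105) + 0*(1/71) = (-20 + 7*E)*(1/105) + 0 = (-4/21 + E/15) + 0 = -4/21 + E/15)
21272 + u(88 - 1*53) = 21272 + (-4/21 + (88 - 1*53)/15) = 21272 + (-4/21 + (88 - 53)/15) = 21272 + (-4/21 + (1/15)*35) = 21272 + (-4/21 + 7/3) = 21272 + 15/7 = 148919/7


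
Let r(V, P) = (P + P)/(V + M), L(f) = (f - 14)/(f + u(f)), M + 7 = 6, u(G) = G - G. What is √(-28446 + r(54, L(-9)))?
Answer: 2*I*√179785222/159 ≈ 168.66*I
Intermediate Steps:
u(G) = 0
M = -1 (M = -7 + 6 = -1)
L(f) = (-14 + f)/f (L(f) = (f - 14)/(f + 0) = (-14 + f)/f)
r(V, P) = 2*P/(-1 + V) (r(V, P) = (P + P)/(V - 1) = (2*P)/(-1 + V) = 2*P/(-1 + V))
√(-28446 + r(54, L(-9))) = √(-28446 + 2*((-14 - 9)/(-9))/(-1 + 54)) = √(-28446 + 2*(-⅑*(-23))/53) = √(-28446 + 2*(23/9)*(1/53)) = √(-28446 + 46/477) = √(-13568696/477) = 2*I*√179785222/159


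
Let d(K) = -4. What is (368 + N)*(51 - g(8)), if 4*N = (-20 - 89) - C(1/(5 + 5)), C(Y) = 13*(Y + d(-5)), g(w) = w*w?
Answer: -183781/40 ≈ -4594.5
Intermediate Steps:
g(w) = w²
C(Y) = -52 + 13*Y (C(Y) = 13*(Y - 4) = 13*(-4 + Y) = -52 + 13*Y)
N = -583/40 (N = ((-20 - 89) - (-52 + 13/(5 + 5)))/4 = (-109 - (-52 + 13/10))/4 = (-109 - 1*(-507/10))/4 = (-109 + 507/10)/4 = (¼)*(-583/10) = -583/40 ≈ -14.575)
(368 + N)*(51 - g(8)) = (368 - 583/40)*(51 - 1*8²) = 14137*(51 - 1*64)/40 = 14137*(51 - 64)/40 = (14137/40)*(-13) = -183781/40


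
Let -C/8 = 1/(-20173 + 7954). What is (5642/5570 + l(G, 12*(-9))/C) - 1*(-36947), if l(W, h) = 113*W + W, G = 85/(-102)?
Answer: -2409640197/22280 ≈ -1.0815e+5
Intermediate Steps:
G = -⅚ (G = 85*(-1/102) = -⅚ ≈ -0.83333)
C = 8/12219 (C = -8/(-20173 + 7954) = -8/(-12219) = -8*(-1/12219) = 8/12219 ≈ 0.00065472)
l(W, h) = 114*W
(5642/5570 + l(G, 12*(-9))/C) - 1*(-36947) = (5642/5570 + (114*(-⅚))/(8/12219)) - 1*(-36947) = (5642*(1/5570) - 95*12219/8) + 36947 = (2821/2785 - 1160805/8) + 36947 = -3232819357/22280 + 36947 = -2409640197/22280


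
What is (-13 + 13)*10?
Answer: 0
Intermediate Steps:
(-13 + 13)*10 = 0*10 = 0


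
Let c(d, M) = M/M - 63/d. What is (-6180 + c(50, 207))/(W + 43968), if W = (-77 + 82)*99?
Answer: -309013/2223150 ≈ -0.13900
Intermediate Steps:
c(d, M) = 1 - 63/d
W = 495 (W = 5*99 = 495)
(-6180 + c(50, 207))/(W + 43968) = (-6180 + (-63 + 50)/50)/(495 + 43968) = (-6180 + (1/50)*(-13))/44463 = (-6180 - 13/50)*(1/44463) = -309013/50*1/44463 = -309013/2223150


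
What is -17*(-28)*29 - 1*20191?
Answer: -6387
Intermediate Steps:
-17*(-28)*29 - 1*20191 = 476*29 - 20191 = 13804 - 20191 = -6387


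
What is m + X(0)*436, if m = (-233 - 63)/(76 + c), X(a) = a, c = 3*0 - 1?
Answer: -296/75 ≈ -3.9467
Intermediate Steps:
c = -1 (c = 0 - 1 = -1)
m = -296/75 (m = (-233 - 63)/(76 - 1) = -296/75 ≈ -3.9467)
m + X(0)*436 = -296/75 + 0*436 = -296/75 + 0 = -296/75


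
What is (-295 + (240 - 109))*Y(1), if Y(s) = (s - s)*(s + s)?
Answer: 0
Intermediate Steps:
Y(s) = 0 (Y(s) = 0*(2*s) = 0)
(-295 + (240 - 109))*Y(1) = (-295 + (240 - 109))*0 = (-295 + 131)*0 = -164*0 = 0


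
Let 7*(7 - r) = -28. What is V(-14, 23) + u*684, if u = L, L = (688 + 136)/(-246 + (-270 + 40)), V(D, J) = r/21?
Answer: -422525/357 ≈ -1183.5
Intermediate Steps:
r = 11 (r = 7 - 1/7*(-28) = 7 + 4 = 11)
V(D, J) = 11/21
L = -206/119 (L = 824/(-246 - 230) = 824/(-476) = 824*(-1/476) = -206/119 ≈ -1.7311)
u = -206/119 ≈ -1.7311
V(-14, 23) + u*684 = 11/21 - 206/119*684 = 11/21 - 140904/119 = -422525/357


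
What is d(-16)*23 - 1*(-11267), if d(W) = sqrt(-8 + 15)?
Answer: 11267 + 23*sqrt(7) ≈ 11328.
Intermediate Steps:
d(W) = sqrt(7)
d(-16)*23 - 1*(-11267) = sqrt(7)*23 - 1*(-11267) = 23*sqrt(7) + 11267 = 11267 + 23*sqrt(7)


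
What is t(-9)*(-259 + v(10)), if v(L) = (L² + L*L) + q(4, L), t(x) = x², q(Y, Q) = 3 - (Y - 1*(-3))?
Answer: -5103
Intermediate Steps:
q(Y, Q) = -Y (q(Y, Q) = 3 - (Y + 3) = 3 - (3 + Y) = 3 + (-3 - Y) = -Y)
v(L) = -4 + 2*L² (v(L) = (L² + L*L) - 1*4 = (L² + L²) - 4 = 2*L² - 4 = -4 + 2*L²)
t(-9)*(-259 + v(10)) = (-9)²*(-259 + (-4 + 2*10²)) = 81*(-259 + (-4 + 2*100)) = 81*(-259 + (-4 + 200)) = 81*(-259 + 196) = 81*(-63) = -5103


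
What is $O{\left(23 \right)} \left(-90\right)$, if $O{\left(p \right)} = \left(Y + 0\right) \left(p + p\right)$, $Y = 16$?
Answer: $-66240$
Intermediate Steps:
$O{\left(p \right)} = 32 p$ ($O{\left(p \right)} = \left(16 + 0\right) \left(p + p\right) = 16 \cdot 2 p = 32 p$)
$O{\left(23 \right)} \left(-90\right) = 32 \cdot 23 \left(-90\right) = 736 \left(-90\right) = -66240$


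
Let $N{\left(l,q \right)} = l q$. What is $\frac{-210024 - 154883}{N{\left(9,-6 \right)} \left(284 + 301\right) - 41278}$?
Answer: $\frac{364907}{72868} \approx 5.0078$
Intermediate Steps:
$\frac{-210024 - 154883}{N{\left(9,-6 \right)} \left(284 + 301\right) - 41278} = \frac{-210024 - 154883}{9 \left(-6\right) \left(284 + 301\right) - 41278} = - \frac{364907}{\left(-54\right) 585 - 41278} = - \frac{364907}{-31590 - 41278} = - \frac{364907}{-72868} = \left(-364907\right) \left(- \frac{1}{72868}\right) = \frac{364907}{72868}$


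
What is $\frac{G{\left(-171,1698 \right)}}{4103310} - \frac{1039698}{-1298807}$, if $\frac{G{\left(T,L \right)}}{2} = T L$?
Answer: $\frac{585327532428}{888234625195} \approx 0.65898$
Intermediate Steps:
$G{\left(T,L \right)} = 2 L T$ ($G{\left(T,L \right)} = 2 T L = 2 L T$)
$\frac{G{\left(-171,1698 \right)}}{4103310} - \frac{1039698}{-1298807} = \frac{2 \cdot 1698 \left(-171\right)}{4103310} - \frac{1039698}{-1298807} = \left(-580716\right) \frac{1}{4103310} - - \frac{1039698}{1298807} = - \frac{96786}{683885} + \frac{1039698}{1298807} = \frac{585327532428}{888234625195}$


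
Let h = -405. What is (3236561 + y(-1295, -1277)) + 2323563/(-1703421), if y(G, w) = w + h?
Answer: 1836786165832/567807 ≈ 3.2349e+6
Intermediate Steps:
y(G, w) = -405 + w (y(G, w) = w - 405 = -405 + w)
(3236561 + y(-1295, -1277)) + 2323563/(-1703421) = (3236561 + (-405 - 1277)) + 2323563/(-1703421) = (3236561 - 1682) + 2323563*(-1/1703421) = 3234879 - 774521/567807 = 1836786165832/567807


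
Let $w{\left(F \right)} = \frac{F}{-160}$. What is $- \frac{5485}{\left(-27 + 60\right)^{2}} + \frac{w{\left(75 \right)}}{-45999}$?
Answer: $- \frac{897080905}{178108128} \approx -5.0367$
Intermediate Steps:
$w{\left(F \right)} = - \frac{F}{160}$ ($w{\left(F \right)} = F \left(- \frac{1}{160}\right) = - \frac{F}{160}$)
$- \frac{5485}{\left(-27 + 60\right)^{2}} + \frac{w{\left(75 \right)}}{-45999} = - \frac{5485}{\left(-27 + 60\right)^{2}} + \frac{\left(- \frac{1}{160}\right) 75}{-45999} = - \frac{5485}{33^{2}} - - \frac{5}{490656} = - \frac{5485}{1089} + \frac{5}{490656} = - \frac{897080905}{178108128}$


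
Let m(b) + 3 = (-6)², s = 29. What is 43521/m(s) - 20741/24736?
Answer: 358617001/272096 ≈ 1318.0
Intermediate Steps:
m(b) = 33 (m(b) = -3 + (-6)² = -3 + 36 = 33)
43521/m(s) - 20741/24736 = 43521/33 - 20741/24736 = 43521*(1/33) - 20741*1/24736 = 14507/11 - 20741/24736 = 358617001/272096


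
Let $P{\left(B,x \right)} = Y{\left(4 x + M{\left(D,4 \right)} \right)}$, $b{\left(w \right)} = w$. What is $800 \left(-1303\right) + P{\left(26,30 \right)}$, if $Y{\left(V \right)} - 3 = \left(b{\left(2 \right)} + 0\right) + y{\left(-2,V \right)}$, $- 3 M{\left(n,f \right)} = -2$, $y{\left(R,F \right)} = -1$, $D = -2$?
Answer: $-1042396$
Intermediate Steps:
$M{\left(n,f \right)} = \frac{2}{3}$ ($M{\left(n,f \right)} = \left(- \frac{1}{3}\right) \left(-2\right) = \frac{2}{3}$)
$Y{\left(V \right)} = 4$ ($Y{\left(V \right)} = 3 + \left(\left(2 + 0\right) - 1\right) = 3 + \left(2 - 1\right) = 3 + 1 = 4$)
$P{\left(B,x \right)} = 4$
$800 \left(-1303\right) + P{\left(26,30 \right)} = 800 \left(-1303\right) + 4 = -1042400 + 4 = -1042396$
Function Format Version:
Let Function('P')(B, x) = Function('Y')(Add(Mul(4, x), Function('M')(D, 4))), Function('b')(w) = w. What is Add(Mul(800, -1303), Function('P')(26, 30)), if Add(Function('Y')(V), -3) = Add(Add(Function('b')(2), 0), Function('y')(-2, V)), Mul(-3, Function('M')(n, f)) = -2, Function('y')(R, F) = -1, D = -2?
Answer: -1042396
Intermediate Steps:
Function('M')(n, f) = Rational(2, 3) (Function('M')(n, f) = Mul(Rational(-1, 3), -2) = Rational(2, 3))
Function('Y')(V) = 4 (Function('Y')(V) = Add(3, Add(Add(2, 0), -1)) = Add(3, Add(2, -1)) = Add(3, 1) = 4)
Function('P')(B, x) = 4
Add(Mul(800, -1303), Function('P')(26, 30)) = Add(Mul(800, -1303), 4) = Add(-1042400, 4) = -1042396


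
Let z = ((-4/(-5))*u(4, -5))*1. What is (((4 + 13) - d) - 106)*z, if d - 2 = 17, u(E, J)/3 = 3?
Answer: -3888/5 ≈ -777.60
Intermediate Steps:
u(E, J) = 9 (u(E, J) = 3*3 = 9)
d = 19 (d = 2 + 17 = 19)
z = 36/5 (z = (-4/(-5)*9)*1 = (-4*(-1)/5*9)*1 = (-1*(-4/5)*9)*1 = ((4/5)*9)*1 = (36/5)*1 = 36/5 ≈ 7.2000)
(((4 + 13) - d) - 106)*z = (((4 + 13) - 1*19) - 106)*(36/5) = ((17 - 19) - 106)*(36/5) = (-2 - 106)*(36/5) = -108*36/5 = -3888/5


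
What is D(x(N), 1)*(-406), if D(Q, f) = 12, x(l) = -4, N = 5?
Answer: -4872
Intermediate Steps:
D(x(N), 1)*(-406) = 12*(-406) = -4872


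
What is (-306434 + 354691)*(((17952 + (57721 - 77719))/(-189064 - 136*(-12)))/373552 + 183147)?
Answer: 309403297850645736639/35007799232 ≈ 8.8381e+9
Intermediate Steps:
(-306434 + 354691)*(((17952 + (57721 - 77719))/(-189064 - 136*(-12)))/373552 + 183147) = 48257*(((17952 - 19998)/(-189064 + 1632))*(1/373552) + 183147) = 48257*(-2046/(-187432)*(1/373552) + 183147) = 48257*(-2046*(-1/187432)*(1/373552) + 183147) = 48257*((1023/93716)*(1/373552) + 183147) = 48257*(1023/35007799232 + 183147) = 48257*(6411573405944127/35007799232) = 309403297850645736639/35007799232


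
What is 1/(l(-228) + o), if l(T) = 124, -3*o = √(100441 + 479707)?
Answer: -279/110441 - 3*√145037/220882 ≈ -0.0076987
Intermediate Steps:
o = -2*√145037/3 (o = -√(100441 + 479707)/3 = -2*√145037/3 ≈ -253.89)
1/(l(-228) + o) = 1/(124 - 2*√145037/3)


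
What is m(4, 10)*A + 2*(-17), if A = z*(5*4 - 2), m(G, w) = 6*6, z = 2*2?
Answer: 2558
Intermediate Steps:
z = 4
m(G, w) = 36
A = 72 (A = 4*(5*4 - 2) = 4*(20 - 2) = 4*18 = 72)
m(4, 10)*A + 2*(-17) = 36*72 + 2*(-17) = 2592 - 34 = 2558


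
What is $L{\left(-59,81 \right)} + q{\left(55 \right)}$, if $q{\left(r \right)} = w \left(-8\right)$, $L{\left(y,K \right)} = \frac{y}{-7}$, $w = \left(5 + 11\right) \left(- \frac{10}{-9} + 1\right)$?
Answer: $- \frac{16493}{63} \approx -261.79$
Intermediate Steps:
$w = \frac{304}{9}$ ($w = 16 \left(\left(-10\right) \left(- \frac{1}{9}\right) + 1\right) = 16 \left(\frac{10}{9} + 1\right) = 16 \cdot \frac{19}{9} = \frac{304}{9} \approx 33.778$)
$L{\left(y,K \right)} = - \frac{y}{7}$ ($L{\left(y,K \right)} = y \left(- \frac{1}{7}\right) = - \frac{y}{7}$)
$q{\left(r \right)} = - \frac{2432}{9}$ ($q{\left(r \right)} = \frac{304}{9} \left(-8\right) = - \frac{2432}{9}$)
$L{\left(-59,81 \right)} + q{\left(55 \right)} = \left(- \frac{1}{7}\right) \left(-59\right) - \frac{2432}{9} = \frac{59}{7} - \frac{2432}{9} = - \frac{16493}{63}$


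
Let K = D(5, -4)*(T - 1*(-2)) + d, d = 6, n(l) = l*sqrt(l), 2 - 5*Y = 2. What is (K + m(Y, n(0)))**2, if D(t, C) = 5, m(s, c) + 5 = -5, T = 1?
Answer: 121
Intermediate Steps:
Y = 0 (Y = 2/5 - 1/5*2 = 2/5 - 2/5 = 0)
n(l) = l**(3/2)
m(s, c) = -10 (m(s, c) = -5 - 5 = -10)
K = 21 (K = 5*(1 - 1*(-2)) + 6 = 5*(1 + 2) + 6 = 5*3 + 6 = 15 + 6 = 21)
(K + m(Y, n(0)))**2 = (21 - 10)**2 = 11**2 = 121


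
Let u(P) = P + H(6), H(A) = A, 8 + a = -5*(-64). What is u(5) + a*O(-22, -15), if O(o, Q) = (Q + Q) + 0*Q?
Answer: -9349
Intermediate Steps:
a = 312 (a = -8 - 5*(-64) = -8 + 320 = 312)
O(o, Q) = 2*Q (O(o, Q) = 2*Q + 0 = 2*Q)
u(P) = 6 + P (u(P) = P + 6 = 6 + P)
u(5) + a*O(-22, -15) = (6 + 5) + 312*(2*(-15)) = 11 + 312*(-30) = 11 - 9360 = -9349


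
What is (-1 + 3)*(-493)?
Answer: -986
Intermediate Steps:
(-1 + 3)*(-493) = 2*(-493) = -986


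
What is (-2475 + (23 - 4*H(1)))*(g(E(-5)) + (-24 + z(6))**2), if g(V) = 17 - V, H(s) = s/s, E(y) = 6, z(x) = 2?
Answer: -1215720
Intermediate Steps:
H(s) = 1
(-2475 + (23 - 4*H(1)))*(g(E(-5)) + (-24 + z(6))**2) = (-2475 + (23 - 4*1))*((17 - 1*6) + (-24 + 2)**2) = (-2475 + (23 - 4))*((17 - 6) + (-22)**2) = (-2475 + 19)*(11 + 484) = -2456*495 = -1215720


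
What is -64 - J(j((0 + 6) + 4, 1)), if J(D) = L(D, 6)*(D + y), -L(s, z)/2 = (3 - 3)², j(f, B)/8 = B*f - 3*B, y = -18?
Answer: -64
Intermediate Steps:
j(f, B) = -24*B + 8*B*f (j(f, B) = 8*(B*f - 3*B) = 8*(-3*B + B*f) = -24*B + 8*B*f)
L(s, z) = 0 (L(s, z) = -2*(3 - 3)² = -2*0² = -2*0 = 0)
J(D) = 0 (J(D) = 0*(D - 18) = 0*(-18 + D) = 0)
-64 - J(j((0 + 6) + 4, 1)) = -64 - 1*0 = -64 + 0 = -64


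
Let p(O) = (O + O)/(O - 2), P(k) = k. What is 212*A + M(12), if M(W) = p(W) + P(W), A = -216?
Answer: -228888/5 ≈ -45778.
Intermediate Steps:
p(O) = 2*O/(-2 + O) (p(O) = (2*O)/(-2 + O) = 2*O/(-2 + O))
M(W) = W + 2*W/(-2 + W) (M(W) = 2*W/(-2 + W) + W = W + 2*W/(-2 + W))
212*A + M(12) = 212*(-216) + 12**2/(-2 + 12) = -45792 + 144/10 = -45792 + 144*(1/10) = -45792 + 72/5 = -228888/5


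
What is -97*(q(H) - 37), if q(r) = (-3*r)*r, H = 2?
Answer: 4753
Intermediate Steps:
q(r) = -3*r²
-97*(q(H) - 37) = -97*(-3*2² - 37) = -97*(-3*4 - 37) = -97*(-12 - 37) = -97*(-49) = 4753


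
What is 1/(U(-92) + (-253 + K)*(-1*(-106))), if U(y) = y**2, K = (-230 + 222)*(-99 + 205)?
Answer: -1/108242 ≈ -9.2386e-6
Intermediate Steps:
K = -848 (K = -8*106 = -848)
1/(U(-92) + (-253 + K)*(-1*(-106))) = 1/((-92)**2 + (-253 - 848)*(-1*(-106))) = 1/(8464 - 1101*106) = 1/(8464 - 116706) = 1/(-108242) = -1/108242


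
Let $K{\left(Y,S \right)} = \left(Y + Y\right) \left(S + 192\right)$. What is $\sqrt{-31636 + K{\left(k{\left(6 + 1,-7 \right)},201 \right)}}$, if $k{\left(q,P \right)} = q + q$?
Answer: $2 i \sqrt{5158} \approx 143.64 i$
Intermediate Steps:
$k{\left(q,P \right)} = 2 q$
$K{\left(Y,S \right)} = 2 Y \left(192 + S\right)$
$\sqrt{-31636 + K{\left(k{\left(6 + 1,-7 \right)},201 \right)}} = \sqrt{-31636 + 2 \cdot 2 \left(6 + 1\right) \left(192 + 201\right)} = \sqrt{-31636 + 2 \cdot 2 \cdot 7 \cdot 393} = \sqrt{-31636 + 2 \cdot 14 \cdot 393} = \sqrt{-31636 + 11004} = \sqrt{-20632} = 2 i \sqrt{5158}$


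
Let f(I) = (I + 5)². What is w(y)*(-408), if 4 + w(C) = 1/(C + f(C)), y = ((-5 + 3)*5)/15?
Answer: 262344/163 ≈ 1609.5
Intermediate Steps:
y = -⅔ (y = -2*5*(1/15) = -10*1/15 = -⅔ ≈ -0.66667)
f(I) = (5 + I)²
w(C) = -4 + 1/(C + (5 + C)²)
w(y)*(-408) = ((1 - 4*(-⅔) - 4*(5 - ⅔)²)/(-⅔ + (5 - ⅔)²))*(-408) = ((1 + 8/3 - 4*(13/3)²)/(-⅔ + (13/3)²))*(-408) = ((1 + 8/3 - 4*169/9)/(-⅔ + 169/9))*(-408) = ((1 + 8/3 - 676/9)/(163/9))*(-408) = ((9/163)*(-643/9))*(-408) = -643/163*(-408) = 262344/163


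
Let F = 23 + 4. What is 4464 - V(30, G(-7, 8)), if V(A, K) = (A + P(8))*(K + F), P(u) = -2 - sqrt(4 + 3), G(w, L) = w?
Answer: 3904 + 20*sqrt(7) ≈ 3956.9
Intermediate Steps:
P(u) = -2 - sqrt(7)
F = 27
V(A, K) = (27 + K)*(-2 + A - sqrt(7)) (V(A, K) = (A + (-2 - sqrt(7)))*(K + 27) = (-2 + A - sqrt(7))*(27 + K) = (27 + K)*(-2 + A - sqrt(7)))
4464 - V(30, G(-7, 8)) = 4464 - (-54 - 27*sqrt(7) + 27*30 + 30*(-7) - 1*(-7)*(2 + sqrt(7))) = 4464 - (-54 - 27*sqrt(7) + 810 - 210 + (14 + 7*sqrt(7))) = 4464 - (560 - 20*sqrt(7)) = 4464 + (-560 + 20*sqrt(7)) = 3904 + 20*sqrt(7)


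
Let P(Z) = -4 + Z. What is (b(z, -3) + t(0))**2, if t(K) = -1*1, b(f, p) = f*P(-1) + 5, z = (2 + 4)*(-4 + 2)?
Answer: 4096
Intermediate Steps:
z = -12 (z = 6*(-2) = -12)
b(f, p) = 5 - 5*f (b(f, p) = f*(-4 - 1) + 5 = f*(-5) + 5 = -5*f + 5 = 5 - 5*f)
t(K) = -1
(b(z, -3) + t(0))**2 = ((5 - 5*(-12)) - 1)**2 = ((5 + 60) - 1)**2 = (65 - 1)**2 = 64**2 = 4096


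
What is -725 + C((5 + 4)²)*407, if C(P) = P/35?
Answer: 7592/35 ≈ 216.91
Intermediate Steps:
C(P) = P/35 (C(P) = P*(1/35) = P/35)
-725 + C((5 + 4)²)*407 = -725 + ((5 + 4)²/35)*407 = -725 + ((1/35)*9²)*407 = -725 + ((1/35)*81)*407 = -725 + (81/35)*407 = -725 + 32967/35 = 7592/35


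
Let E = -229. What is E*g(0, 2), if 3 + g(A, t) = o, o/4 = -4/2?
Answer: 2519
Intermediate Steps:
o = -8 (o = 4*(-4/2) = 4*(-4*½) = 4*(-2) = -8)
g(A, t) = -11 (g(A, t) = -3 - 8 = -11)
E*g(0, 2) = -229*(-11) = 2519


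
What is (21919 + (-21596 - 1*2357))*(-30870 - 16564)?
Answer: 96480756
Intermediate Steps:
(21919 + (-21596 - 1*2357))*(-30870 - 16564) = (21919 + (-21596 - 2357))*(-47434) = (21919 - 23953)*(-47434) = -2034*(-47434) = 96480756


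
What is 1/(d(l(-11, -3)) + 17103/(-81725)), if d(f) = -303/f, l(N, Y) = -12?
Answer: 326900/8185813 ≈ 0.039935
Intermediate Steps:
1/(d(l(-11, -3)) + 17103/(-81725)) = 1/(-303/(-12) + 17103/(-81725)) = 1/(-303*(-1/12) + 17103*(-1/81725)) = 1/(101/4 - 17103/81725) = 1/(8185813/326900) = 326900/8185813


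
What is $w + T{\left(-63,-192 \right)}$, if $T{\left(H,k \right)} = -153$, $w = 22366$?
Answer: $22213$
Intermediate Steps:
$w + T{\left(-63,-192 \right)} = 22366 - 153 = 22213$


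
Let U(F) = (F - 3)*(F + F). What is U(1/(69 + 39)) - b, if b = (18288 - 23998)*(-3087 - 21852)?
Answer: -830486656403/5832 ≈ -1.4240e+8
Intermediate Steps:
U(F) = 2*F*(-3 + F) (U(F) = (-3 + F)*(2*F) = 2*F*(-3 + F))
b = 142401690 (b = -5710*(-24939) = 142401690)
U(1/(69 + 39)) - b = 2*(-3 + 1/(69 + 39))/(69 + 39) - 1*142401690 = 2*(-3 + 1/108)/108 - 142401690 = 2*(1/108)*(-3 + 1/108) - 142401690 = 2*(1/108)*(-323/108) - 142401690 = -323/5832 - 142401690 = -830486656403/5832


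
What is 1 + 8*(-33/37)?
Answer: -227/37 ≈ -6.1351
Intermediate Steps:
1 + 8*(-33/37) = 1 - 264/37 = -227/37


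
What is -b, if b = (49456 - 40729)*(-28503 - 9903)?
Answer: 335169162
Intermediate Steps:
b = -335169162 (b = 8727*(-38406) = -335169162)
-b = -1*(-335169162) = 335169162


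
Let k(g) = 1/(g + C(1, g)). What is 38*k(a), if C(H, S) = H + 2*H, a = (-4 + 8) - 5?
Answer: 19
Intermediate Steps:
a = -1 (a = 4 - 5 = -1)
C(H, S) = 3*H
k(g) = 1/(3 + g) (k(g) = 1/(g + 3*1) = 1/(g + 3) = 1/(3 + g))
38*k(a) = 38/(3 - 1) = 38/2 = 38*(1/2) = 19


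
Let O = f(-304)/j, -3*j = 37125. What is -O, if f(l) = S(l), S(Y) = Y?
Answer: -304/12375 ≈ -0.024566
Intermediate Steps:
j = -12375 (j = -⅓*37125 = -12375)
f(l) = l
O = 304/12375 (O = -304/(-12375) = -304*(-1/12375) = 304/12375 ≈ 0.024566)
-O = -1*304/12375 = -304/12375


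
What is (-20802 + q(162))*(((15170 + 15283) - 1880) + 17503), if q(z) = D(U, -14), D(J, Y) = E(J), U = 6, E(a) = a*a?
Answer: -956814216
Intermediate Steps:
E(a) = a²
D(J, Y) = J²
q(z) = 36 (q(z) = 6² = 36)
(-20802 + q(162))*(((15170 + 15283) - 1880) + 17503) = (-20802 + 36)*(((15170 + 15283) - 1880) + 17503) = -20766*((30453 - 1880) + 17503) = -20766*(28573 + 17503) = -20766*46076 = -956814216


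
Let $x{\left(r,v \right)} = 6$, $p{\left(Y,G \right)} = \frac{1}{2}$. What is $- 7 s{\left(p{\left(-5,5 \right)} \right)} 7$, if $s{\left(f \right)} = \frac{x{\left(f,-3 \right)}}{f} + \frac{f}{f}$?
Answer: $-637$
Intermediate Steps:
$p{\left(Y,G \right)} = \frac{1}{2}$
$s{\left(f \right)} = 1 + \frac{6}{f}$ ($s{\left(f \right)} = \frac{6}{f} + \frac{f}{f} = \frac{6}{f} + 1 = 1 + \frac{6}{f}$)
$- 7 s{\left(p{\left(-5,5 \right)} \right)} 7 = - 7 \frac{1}{\frac{1}{2}} \left(6 + \frac{1}{2}\right) 7 = - 7 \cdot 2 \cdot \frac{13}{2} \cdot 7 = \left(-7\right) 13 \cdot 7 = \left(-91\right) 7 = -637$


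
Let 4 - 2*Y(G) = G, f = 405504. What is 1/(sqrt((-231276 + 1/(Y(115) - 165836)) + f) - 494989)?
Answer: -164228935387/81291458692387221 - sqrt(19179011111494726)/81291458692387221 ≈ -2.0220e-6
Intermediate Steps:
Y(G) = 2 - G/2
1/(sqrt((-231276 + 1/(Y(115) - 165836)) + f) - 494989) = 1/(sqrt((-231276 + 1/((2 - 1/2*115) - 165836)) + 405504) - 494989) = 1/(sqrt((-231276 + 1/((2 - 115/2) - 165836)) + 405504) - 494989) = 1/(sqrt((-231276 + 1/(-111/2 - 165836)) + 405504) - 494989) = 1/(sqrt((-231276 + 1/(-331783/2)) + 405504) - 494989) = 1/(sqrt((-231276 - 2/331783) + 405504) - 494989) = 1/(sqrt(-76733445110/331783 + 405504) - 494989) = 1/(sqrt(57805888522/331783) - 494989) = 1/(sqrt(19179011111494726)/331783 - 494989) = 1/(-494989 + sqrt(19179011111494726)/331783)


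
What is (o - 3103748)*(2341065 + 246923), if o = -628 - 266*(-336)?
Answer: -7802783820000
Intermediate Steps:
o = 88748 (o = -628 + 89376 = 88748)
(o - 3103748)*(2341065 + 246923) = (88748 - 3103748)*(2341065 + 246923) = -3015000*2587988 = -7802783820000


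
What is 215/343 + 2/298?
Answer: 32378/51107 ≈ 0.63353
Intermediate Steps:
215/343 + 2/298 = 215*(1/343) + 2*(1/298) = 215/343 + 1/149 = 32378/51107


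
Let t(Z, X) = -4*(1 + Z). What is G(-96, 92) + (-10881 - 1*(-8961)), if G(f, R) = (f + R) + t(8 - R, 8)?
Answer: -1592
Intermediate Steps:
t(Z, X) = -4 - 4*Z
G(f, R) = -36 + f + 5*R (G(f, R) = (f + R) + (-4 - 4*(8 - R)) = (R + f) + (-4 + (-32 + 4*R)) = (R + f) + (-36 + 4*R) = -36 + f + 5*R)
G(-96, 92) + (-10881 - 1*(-8961)) = (-36 - 96 + 5*92) + (-10881 - 1*(-8961)) = (-36 - 96 + 460) + (-10881 + 8961) = 328 - 1920 = -1592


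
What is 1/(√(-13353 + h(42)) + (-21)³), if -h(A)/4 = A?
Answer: -3087/28593214 - I*√13521/85779642 ≈ -0.00010796 - 1.3556e-6*I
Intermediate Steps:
h(A) = -4*A
1/(√(-13353 + h(42)) + (-21)³) = 1/(√(-13353 - 4*42) + (-21)³) = 1/(√(-13353 - 168) - 9261) = 1/(√(-13521) - 9261) = 1/(I*√13521 - 9261) = 1/(-9261 + I*√13521)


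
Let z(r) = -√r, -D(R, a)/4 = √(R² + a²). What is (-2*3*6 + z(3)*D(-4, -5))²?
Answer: 3264 - 288*√123 ≈ 69.926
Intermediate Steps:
D(R, a) = -4*√(R² + a²)
(-2*3*6 + z(3)*D(-4, -5))² = (-2*3*6 + (-√3)*(-4*√((-4)² + (-5)²)))² = (-6*6 + (-√3)*(-4*√(16 + 25)))² = (-36 + (-√3)*(-4*√41))² = (-36 + 4*√123)²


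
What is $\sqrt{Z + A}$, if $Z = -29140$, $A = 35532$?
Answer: $2 \sqrt{1598} \approx 79.95$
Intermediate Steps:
$\sqrt{Z + A} = \sqrt{-29140 + 35532} = \sqrt{6392} = 2 \sqrt{1598}$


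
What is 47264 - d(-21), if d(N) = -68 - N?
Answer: 47311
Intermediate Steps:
47264 - d(-21) = 47264 - (-68 - 1*(-21)) = 47264 - (-68 + 21) = 47264 - 1*(-47) = 47264 + 47 = 47311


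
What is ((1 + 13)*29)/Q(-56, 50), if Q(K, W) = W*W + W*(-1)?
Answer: 29/175 ≈ 0.16571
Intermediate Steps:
Q(K, W) = W² - W
((1 + 13)*29)/Q(-56, 50) = ((1 + 13)*29)/((50*(-1 + 50))) = (14*29)/((50*49)) = 406/2450 = 406*(1/2450) = 29/175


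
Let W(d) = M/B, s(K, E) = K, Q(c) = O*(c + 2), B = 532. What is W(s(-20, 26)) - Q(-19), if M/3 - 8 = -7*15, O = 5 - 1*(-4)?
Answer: 81105/532 ≈ 152.45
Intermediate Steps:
O = 9 (O = 5 + 4 = 9)
Q(c) = 18 + 9*c (Q(c) = 9*(c + 2) = 9*(2 + c) = 18 + 9*c)
M = -291 (M = 24 + 3*(-7*15) = 24 + 3*(-105) = 24 - 315 = -291)
W(d) = -291/532
W(s(-20, 26)) - Q(-19) = -291/532 - (18 + 9*(-19)) = -291/532 - (18 - 171) = -291/532 - 1*(-153) = -291/532 + 153 = 81105/532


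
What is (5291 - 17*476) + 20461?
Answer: 17660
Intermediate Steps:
(5291 - 17*476) + 20461 = (5291 - 8092) + 20461 = -2801 + 20461 = 17660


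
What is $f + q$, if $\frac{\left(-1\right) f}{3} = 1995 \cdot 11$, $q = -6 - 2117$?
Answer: $-67958$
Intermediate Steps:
$q = -2123$ ($q = -6 - 2117 = -2123$)
$f = -65835$ ($f = - 3 \cdot 1995 \cdot 11 = \left(-3\right) 21945 = -65835$)
$f + q = -65835 - 2123 = -67958$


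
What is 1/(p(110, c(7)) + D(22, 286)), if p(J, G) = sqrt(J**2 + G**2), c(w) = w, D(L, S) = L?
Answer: -22/11665 + sqrt(12149)/11665 ≈ 0.0075630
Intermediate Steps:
p(J, G) = sqrt(G**2 + J**2)
1/(p(110, c(7)) + D(22, 286)) = 1/(sqrt(7**2 + 110**2) + 22) = 1/(sqrt(49 + 12100) + 22) = 1/(sqrt(12149) + 22) = 1/(22 + sqrt(12149))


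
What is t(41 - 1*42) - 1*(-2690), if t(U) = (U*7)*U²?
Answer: 2683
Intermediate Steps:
t(U) = 7*U³ (t(U) = (7*U)*U² = 7*U³)
t(41 - 1*42) - 1*(-2690) = 7*(41 - 1*42)³ - 1*(-2690) = 7*(41 - 42)³ + 2690 = 7*(-1)³ + 2690 = 7*(-1) + 2690 = -7 + 2690 = 2683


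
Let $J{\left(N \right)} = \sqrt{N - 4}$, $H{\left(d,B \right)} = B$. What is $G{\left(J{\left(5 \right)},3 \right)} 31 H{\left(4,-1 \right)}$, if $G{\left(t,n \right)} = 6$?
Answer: $-186$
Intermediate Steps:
$J{\left(N \right)} = \sqrt{-4 + N}$
$G{\left(J{\left(5 \right)},3 \right)} 31 H{\left(4,-1 \right)} = 6 \cdot 31 \left(-1\right) = 186 \left(-1\right) = -186$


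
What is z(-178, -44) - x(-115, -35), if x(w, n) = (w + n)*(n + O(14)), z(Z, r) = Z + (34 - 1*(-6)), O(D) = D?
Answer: -3288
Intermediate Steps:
z(Z, r) = 40 + Z (z(Z, r) = Z + (34 + 6) = Z + 40 = 40 + Z)
x(w, n) = (14 + n)*(n + w) (x(w, n) = (w + n)*(n + 14) = (n + w)*(14 + n) = (14 + n)*(n + w))
z(-178, -44) - x(-115, -35) = (40 - 178) - ((-35)² + 14*(-35) + 14*(-115) - 35*(-115)) = -138 - (1225 - 490 - 1610 + 4025) = -138 - 1*3150 = -138 - 3150 = -3288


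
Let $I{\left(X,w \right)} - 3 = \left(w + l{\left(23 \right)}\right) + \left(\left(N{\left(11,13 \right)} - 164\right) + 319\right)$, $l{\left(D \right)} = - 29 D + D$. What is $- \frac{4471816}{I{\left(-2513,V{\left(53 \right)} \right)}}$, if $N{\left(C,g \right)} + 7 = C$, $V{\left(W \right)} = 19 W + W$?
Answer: $- \frac{131524}{17} \approx -7736.7$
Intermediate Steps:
$V{\left(W \right)} = 20 W$
$l{\left(D \right)} = - 28 D$
$N{\left(C,g \right)} = -7 + C$
$I{\left(X,w \right)} = -482 + w$ ($I{\left(X,w \right)} = 3 + \left(\left(w - 644\right) + \left(\left(\left(-7 + 11\right) - 164\right) + 319\right)\right) = 3 + \left(\left(w - 644\right) + \left(\left(4 - 164\right) + 319\right)\right) = 3 + \left(\left(-644 + w\right) + \left(-160 + 319\right)\right) = 3 + \left(\left(-644 + w\right) + 159\right) = 3 + \left(-485 + w\right) = -482 + w$)
$- \frac{4471816}{I{\left(-2513,V{\left(53 \right)} \right)}} = - \frac{4471816}{-482 + 20 \cdot 53} = - \frac{4471816}{-482 + 1060} = - \frac{4471816}{578} = \left(-4471816\right) \frac{1}{578} = - \frac{131524}{17}$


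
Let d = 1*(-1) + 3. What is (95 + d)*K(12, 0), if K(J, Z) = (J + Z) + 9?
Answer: 2037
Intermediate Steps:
K(J, Z) = 9 + J + Z
d = 2 (d = -1 + 3 = 2)
(95 + d)*K(12, 0) = (95 + 2)*(9 + 12 + 0) = 97*21 = 2037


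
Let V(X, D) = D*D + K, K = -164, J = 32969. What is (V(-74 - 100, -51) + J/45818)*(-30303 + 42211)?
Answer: 665010803990/22909 ≈ 2.9028e+7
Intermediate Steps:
V(X, D) = -164 + D**2 (V(X, D) = D*D - 164 = D**2 - 164 = -164 + D**2)
(V(-74 - 100, -51) + J/45818)*(-30303 + 42211) = ((-164 + (-51)**2) + 32969/45818)*(-30303 + 42211) = ((-164 + 2601) + 32969*(1/45818))*11908 = (2437 + 32969/45818)*11908 = (111691435/45818)*11908 = 665010803990/22909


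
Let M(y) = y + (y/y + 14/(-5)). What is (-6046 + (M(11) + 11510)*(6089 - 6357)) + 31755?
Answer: -15307183/5 ≈ -3.0614e+6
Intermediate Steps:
M(y) = -9/5 + y (M(y) = y + (1 + 14*(-1/5)) = y + (1 - 14/5) = y - 9/5 = -9/5 + y)
(-6046 + (M(11) + 11510)*(6089 - 6357)) + 31755 = (-6046 + ((-9/5 + 11) + 11510)*(6089 - 6357)) + 31755 = (-6046 + (46/5 + 11510)*(-268)) + 31755 = (-6046 + (57596/5)*(-268)) + 31755 = (-6046 - 15435728/5) + 31755 = -15465958/5 + 31755 = -15307183/5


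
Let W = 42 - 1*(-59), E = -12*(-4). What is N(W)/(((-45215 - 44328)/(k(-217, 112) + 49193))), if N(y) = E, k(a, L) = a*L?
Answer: -1194672/89543 ≈ -13.342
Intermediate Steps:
E = 48
k(a, L) = L*a
W = 101 (W = 42 + 59 = 101)
N(y) = 48
N(W)/(((-45215 - 44328)/(k(-217, 112) + 49193))) = 48/(((-45215 - 44328)/(112*(-217) + 49193))) = 48/((-89543/(-24304 + 49193))) = 48/((-89543/24889)) = 48/((-89543*1/24889)) = 48/(-89543/24889) = 48*(-24889/89543) = -1194672/89543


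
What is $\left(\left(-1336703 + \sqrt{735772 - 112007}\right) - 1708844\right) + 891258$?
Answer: $-2154289 + \sqrt{623765} \approx -2.1535 \cdot 10^{6}$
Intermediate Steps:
$\left(\left(-1336703 + \sqrt{735772 - 112007}\right) - 1708844\right) + 891258 = \left(\left(-1336703 + \sqrt{623765}\right) - 1708844\right) + 891258 = \left(-3045547 + \sqrt{623765}\right) + 891258 = -2154289 + \sqrt{623765}$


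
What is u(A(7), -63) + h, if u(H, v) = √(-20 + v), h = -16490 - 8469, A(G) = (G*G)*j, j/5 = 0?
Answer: -24959 + I*√83 ≈ -24959.0 + 9.1104*I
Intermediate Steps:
j = 0 (j = 5*0 = 0)
A(G) = 0 (A(G) = (G*G)*0 = G²*0 = 0)
h = -24959
u(A(7), -63) + h = √(-20 - 63) - 24959 = √(-83) - 24959 = I*√83 - 24959 = -24959 + I*√83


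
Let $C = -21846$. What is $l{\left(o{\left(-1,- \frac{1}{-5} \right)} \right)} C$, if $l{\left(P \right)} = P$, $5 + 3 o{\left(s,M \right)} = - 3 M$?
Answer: $\frac{203896}{5} \approx 40779.0$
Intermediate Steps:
$o{\left(s,M \right)} = - \frac{5}{3} - M$ ($o{\left(s,M \right)} = - \frac{5}{3} + \frac{\left(-3\right) M}{3} = - \frac{5}{3} - M$)
$l{\left(o{\left(-1,- \frac{1}{-5} \right)} \right)} C = \left(- \frac{5}{3} - - \frac{1}{-5}\right) \left(-21846\right) = \left(- \frac{5}{3} - \left(-1\right) \left(- \frac{1}{5}\right)\right) \left(-21846\right) = \left(- \frac{5}{3} - \frac{1}{5}\right) \left(-21846\right) = \left(- \frac{28}{15}\right) \left(-21846\right) = \frac{203896}{5}$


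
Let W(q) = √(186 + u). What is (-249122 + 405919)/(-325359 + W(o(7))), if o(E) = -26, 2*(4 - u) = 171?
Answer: -102030630246/211716957553 - 156797*√418/211716957553 ≈ -0.48194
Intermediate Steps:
u = -163/2 (u = 4 - ½*171 = 4 - 171/2 = -163/2 ≈ -81.500)
W(q) = √418/2 (W(q) = √(186 - 163/2) = √(209/2) = √418/2)
(-249122 + 405919)/(-325359 + W(o(7))) = (-249122 + 405919)/(-325359 + √418/2) = 156797/(-325359 + √418/2)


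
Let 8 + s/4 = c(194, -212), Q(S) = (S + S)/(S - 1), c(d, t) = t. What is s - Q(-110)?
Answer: -97900/111 ≈ -881.98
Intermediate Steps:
Q(S) = 2*S/(-1 + S) (Q(S) = (2*S)/(-1 + S) = 2*S/(-1 + S))
s = -880 (s = -32 + 4*(-212) = -32 - 848 = -880)
s - Q(-110) = -880 - 2*(-110)/(-1 - 110) = -880 - 2*(-110)/(-111) = -880 - 2*(-110)*(-1)/111 = -880 - 1*220/111 = -880 - 220/111 = -97900/111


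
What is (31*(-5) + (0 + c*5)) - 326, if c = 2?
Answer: -471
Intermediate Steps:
(31*(-5) + (0 + c*5)) - 326 = (31*(-5) + (0 + 2*5)) - 326 = (-155 + (0 + 10)) - 326 = (-155 + 10) - 326 = -145 - 326 = -471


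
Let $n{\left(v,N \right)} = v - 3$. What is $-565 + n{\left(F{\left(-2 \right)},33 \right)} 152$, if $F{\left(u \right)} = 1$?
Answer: $-869$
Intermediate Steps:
$n{\left(v,N \right)} = -3 + v$ ($n{\left(v,N \right)} = v - 3 = -3 + v$)
$-565 + n{\left(F{\left(-2 \right)},33 \right)} 152 = -565 + \left(-3 + 1\right) 152 = -565 - 304 = -869$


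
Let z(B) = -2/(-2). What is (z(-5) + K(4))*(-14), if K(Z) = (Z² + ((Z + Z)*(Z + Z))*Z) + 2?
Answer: -3850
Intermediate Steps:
z(B) = 1 (z(B) = -2*(-½) = 1)
K(Z) = 2 + Z² + 4*Z³ (K(Z) = (Z² + ((2*Z)*(2*Z))*Z) + 2 = (Z² + (4*Z²)*Z) + 2 = (Z² + 4*Z³) + 2 = 2 + Z² + 4*Z³)
(z(-5) + K(4))*(-14) = (1 + (2 + 4² + 4*4³))*(-14) = (1 + (2 + 16 + 4*64))*(-14) = (1 + (2 + 16 + 256))*(-14) = (1 + 274)*(-14) = 275*(-14) = -3850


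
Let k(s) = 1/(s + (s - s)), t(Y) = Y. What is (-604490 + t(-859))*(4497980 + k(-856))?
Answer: -2330757626331771/856 ≈ -2.7228e+12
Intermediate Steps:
k(s) = 1/s (k(s) = 1/(s + 0) = 1/s)
(-604490 + t(-859))*(4497980 + k(-856)) = (-604490 - 859)*(4497980 + 1/(-856)) = -605349*(4497980 - 1/856) = -605349*3850270879/856 = -2330757626331771/856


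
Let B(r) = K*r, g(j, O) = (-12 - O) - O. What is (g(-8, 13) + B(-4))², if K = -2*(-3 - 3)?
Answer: 7396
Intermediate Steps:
K = 12 (K = -2*(-6) = 12)
g(j, O) = -12 - 2*O
B(r) = 12*r
(g(-8, 13) + B(-4))² = ((-12 - 2*13) + 12*(-4))² = ((-12 - 26) - 48)² = (-38 - 48)² = (-86)² = 7396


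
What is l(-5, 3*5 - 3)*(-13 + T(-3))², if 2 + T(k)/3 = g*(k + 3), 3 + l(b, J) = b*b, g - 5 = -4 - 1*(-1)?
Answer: 7942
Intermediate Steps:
g = 2 (g = 5 + (-4 - 1*(-1)) = 5 + (-4 + 1) = 5 - 3 = 2)
l(b, J) = -3 + b² (l(b, J) = -3 + b*b = -3 + b²)
T(k) = 12 + 6*k (T(k) = -6 + 3*(2*(k + 3)) = -6 + 3*(2*(3 + k)) = -6 + 3*(6 + 2*k) = -6 + (18 + 6*k) = 12 + 6*k)
l(-5, 3*5 - 3)*(-13 + T(-3))² = (-3 + (-5)²)*(-13 + (12 + 6*(-3)))² = (-3 + 25)*(-13 + (12 - 18))² = 22*(-13 - 6)² = 22*(-19)² = 22*361 = 7942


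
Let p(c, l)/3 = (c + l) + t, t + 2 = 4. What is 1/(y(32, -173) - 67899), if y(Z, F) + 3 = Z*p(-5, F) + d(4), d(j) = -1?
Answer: -1/84799 ≈ -1.1793e-5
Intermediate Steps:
t = 2 (t = -2 + 4 = 2)
p(c, l) = 6 + 3*c + 3*l (p(c, l) = 3*((c + l) + 2) = 3*(2 + c + l) = 6 + 3*c + 3*l)
y(Z, F) = -4 + Z*(-9 + 3*F) (y(Z, F) = -3 + (Z*(6 + 3*(-5) + 3*F) - 1) = -3 + (Z*(6 - 15 + 3*F) - 1) = -3 + (Z*(-9 + 3*F) - 1) = -3 + (-1 + Z*(-9 + 3*F)) = -4 + Z*(-9 + 3*F))
1/(y(32, -173) - 67899) = 1/((-4 + 3*32*(-3 - 173)) - 67899) = 1/((-4 + 3*32*(-176)) - 67899) = 1/((-4 - 16896) - 67899) = 1/(-16900 - 67899) = 1/(-84799) = -1/84799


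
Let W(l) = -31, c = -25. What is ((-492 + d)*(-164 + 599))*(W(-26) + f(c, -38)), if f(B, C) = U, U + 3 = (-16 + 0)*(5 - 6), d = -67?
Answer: 4376970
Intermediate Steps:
U = 13 (U = -3 + (-16 + 0)*(5 - 6) = -3 - 16*(-1) = -3 + 16 = 13)
f(B, C) = 13
((-492 + d)*(-164 + 599))*(W(-26) + f(c, -38)) = ((-492 - 67)*(-164 + 599))*(-31 + 13) = -559*435*(-18) = -243165*(-18) = 4376970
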